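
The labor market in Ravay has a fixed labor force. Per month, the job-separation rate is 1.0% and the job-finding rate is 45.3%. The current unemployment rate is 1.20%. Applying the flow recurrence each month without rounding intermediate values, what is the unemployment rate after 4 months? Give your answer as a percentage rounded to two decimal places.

With a fixed labor force, u_{t+1} = u_t + s·(1−u_t) − f·u_t = u_t·(1−s−f) + s.
Here 1−s−f = 0.537 and s = 0.010.
u_1 = 0.012000 × 0.537 + 0.010 = 0.016444.
u_2 = 0.016444 × 0.537 + 0.010 = 0.018830.
u_3 = 0.018830 × 0.537 + 0.010 = 0.020112.
u_4 = 0.020112 × 0.537 + 0.010 = 0.020800.

Unemployment rate after four months ≈ 2.08%.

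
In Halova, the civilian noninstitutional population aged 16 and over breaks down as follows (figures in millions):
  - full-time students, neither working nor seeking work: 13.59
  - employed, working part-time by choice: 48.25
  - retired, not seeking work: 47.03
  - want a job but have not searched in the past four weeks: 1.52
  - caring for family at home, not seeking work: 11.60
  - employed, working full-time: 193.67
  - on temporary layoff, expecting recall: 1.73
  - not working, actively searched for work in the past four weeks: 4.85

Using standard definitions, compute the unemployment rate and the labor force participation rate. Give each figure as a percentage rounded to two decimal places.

Employed = 48.25 + 193.67 = 241.92 million.
Unemployed = 1.73 + 4.85 = 6.58 million (jobless and actively searching, or on temporary layoff).
Labor force = 241.92 + 6.58 = 248.50 million.
Not in labor force = 13.59 + 47.03 + 1.52 + 11.60 = 73.74 million (those not working and not actively searching are outside the labor force — including those who want a job but have given up searching).
Civilian working-age population = 248.50 + 73.74 = 322.24 million.
Unemployment rate = 6.58 / 248.50 = 2.65%.
Labor force participation rate = 248.50 / 322.24 = 77.12%.

Unemployment rate ≈ 2.65%; labor force participation rate ≈ 77.12%.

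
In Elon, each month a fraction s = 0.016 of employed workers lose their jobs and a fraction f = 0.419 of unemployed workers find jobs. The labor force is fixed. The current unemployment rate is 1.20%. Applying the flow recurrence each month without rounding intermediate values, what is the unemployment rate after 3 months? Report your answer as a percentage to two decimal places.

With a fixed labor force, u_{t+1} = u_t + s·(1−u_t) − f·u_t = u_t·(1−s−f) + s.
Here 1−s−f = 0.565 and s = 0.016.
u_1 = 0.012000 × 0.565 + 0.016 = 0.022780.
u_2 = 0.022780 × 0.565 + 0.016 = 0.028871.
u_3 = 0.028871 × 0.565 + 0.016 = 0.032312.

Unemployment rate after three months ≈ 3.23%.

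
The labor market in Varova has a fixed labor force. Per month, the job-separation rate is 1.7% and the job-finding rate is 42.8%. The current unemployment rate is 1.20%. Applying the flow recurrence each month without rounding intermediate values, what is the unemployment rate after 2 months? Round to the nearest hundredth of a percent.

With a fixed labor force, u_{t+1} = u_t + s·(1−u_t) − f·u_t = u_t·(1−s−f) + s.
Here 1−s−f = 0.555 and s = 0.017.
u_1 = 0.012000 × 0.555 + 0.017 = 0.023660.
u_2 = 0.023660 × 0.555 + 0.017 = 0.030131.

Unemployment rate after two months ≈ 3.01%.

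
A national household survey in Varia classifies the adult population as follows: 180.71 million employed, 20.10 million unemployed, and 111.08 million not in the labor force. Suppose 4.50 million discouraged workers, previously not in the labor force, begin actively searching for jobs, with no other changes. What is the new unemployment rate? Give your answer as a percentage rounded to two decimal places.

New unemployment rate ≈ 11.98%.

Initially, labor force = 180.71 + 20.10 = 200.81 million, so u = 20.10/200.81 = 10.01%.
After the change, unemployed and labor force both rise by 4.50 → E = 180.71, U = 24.60, labor force = 205.31 million.
New unemployment rate = 24.60 / 205.31 = 11.98%.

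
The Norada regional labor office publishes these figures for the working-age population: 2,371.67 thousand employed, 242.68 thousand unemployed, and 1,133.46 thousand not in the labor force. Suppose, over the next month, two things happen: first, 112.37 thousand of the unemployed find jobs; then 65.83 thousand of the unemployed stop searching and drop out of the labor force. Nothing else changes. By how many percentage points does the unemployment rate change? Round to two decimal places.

Initially, labor force = 2,371.67 + 242.68 = 2,614.35 thousand, so u = 242.68/2,614.35 = 9.28%.
After the first change, unemployed falls and employed rises by 112.37; labor force unchanged → E = 2,484.04, U = 130.31, labor force = 2,614.35 thousand.
After the second change, unemployed and labor force both fall by 65.83 → E = 2,484.04, U = 64.48, labor force = 2,548.52 thousand.
New unemployment rate = 64.48 / 2,548.52 = 2.53%.
Change = 2.53% − 9.28% = −6.75 percentage points.

The unemployment rate changes by −6.75 percentage points.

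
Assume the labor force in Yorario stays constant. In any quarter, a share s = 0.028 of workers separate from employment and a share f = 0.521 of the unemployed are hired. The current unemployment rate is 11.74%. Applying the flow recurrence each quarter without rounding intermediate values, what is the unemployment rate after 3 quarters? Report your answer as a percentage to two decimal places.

With a fixed labor force, u_{t+1} = u_t + s·(1−u_t) − f·u_t = u_t·(1−s−f) + s.
Here 1−s−f = 0.451 and s = 0.028.
u_1 = 0.117400 × 0.451 + 0.028 = 0.080947.
u_2 = 0.080947 × 0.451 + 0.028 = 0.064507.
u_3 = 0.064507 × 0.451 + 0.028 = 0.057093.

Unemployment rate after three quarters ≈ 5.71%.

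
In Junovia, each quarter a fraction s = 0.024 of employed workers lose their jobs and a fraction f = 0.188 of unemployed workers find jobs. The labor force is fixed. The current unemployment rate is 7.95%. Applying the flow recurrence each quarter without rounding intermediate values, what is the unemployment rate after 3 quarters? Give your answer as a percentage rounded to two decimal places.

Unemployment rate after three quarters ≈ 9.67%.

With a fixed labor force, u_{t+1} = u_t + s·(1−u_t) − f·u_t = u_t·(1−s−f) + s.
Here 1−s−f = 0.788 and s = 0.024.
u_1 = 0.079500 × 0.788 + 0.024 = 0.086646.
u_2 = 0.086646 × 0.788 + 0.024 = 0.092277.
u_3 = 0.092277 × 0.788 + 0.024 = 0.096714.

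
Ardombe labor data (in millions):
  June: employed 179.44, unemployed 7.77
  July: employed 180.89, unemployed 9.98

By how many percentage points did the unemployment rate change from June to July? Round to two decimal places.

June: labor force = 179.44 + 7.77 = 187.21; u = 7.77/187.21 = 4.15%.
July: labor force = 180.89 + 9.98 = 190.87; u = 9.98/190.87 = 5.23%.
Change = 5.23% − 4.15% = +1.08 pp.

The unemployment rate changed by +1.08 percentage points.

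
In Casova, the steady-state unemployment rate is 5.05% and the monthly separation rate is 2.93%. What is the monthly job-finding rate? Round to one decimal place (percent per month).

Job-finding rate ≈ 55.1% per month.

From u* = s/(s+f): f = s·(1−u)/u.
f = 2.93 × (1 − 0.0505) / 0.0505 = 2.7820 / 0.0505 ≈ 55.1% per month.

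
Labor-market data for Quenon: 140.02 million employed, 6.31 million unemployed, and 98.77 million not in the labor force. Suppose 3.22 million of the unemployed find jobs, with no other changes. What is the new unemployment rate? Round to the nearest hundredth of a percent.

New unemployment rate ≈ 2.11%.

Initially, labor force = 140.02 + 6.31 = 146.33 million, so u = 6.31/146.33 = 4.31%.
After the change, unemployed falls and employed rises by 3.22; labor force unchanged → E = 143.24, U = 3.09, labor force = 146.33 million.
New unemployment rate = 3.09 / 146.33 = 2.11%.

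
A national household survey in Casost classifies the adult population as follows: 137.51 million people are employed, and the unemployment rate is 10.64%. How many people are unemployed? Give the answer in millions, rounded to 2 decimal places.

About 16.37 million are unemployed.

Let U be the number unemployed. The labor force is E + U, and U/(E+U) = 0.1064.
So U = 0.1064 × 137.51 / (1 − 0.1064) = 14.6311 / 0.8936 ≈ 16.37 million.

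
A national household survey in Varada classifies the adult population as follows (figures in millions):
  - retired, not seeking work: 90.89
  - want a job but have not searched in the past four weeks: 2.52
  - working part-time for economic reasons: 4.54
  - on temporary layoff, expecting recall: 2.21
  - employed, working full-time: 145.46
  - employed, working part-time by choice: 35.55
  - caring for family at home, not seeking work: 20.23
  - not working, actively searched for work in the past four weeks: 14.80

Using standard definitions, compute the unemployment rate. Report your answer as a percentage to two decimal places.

Unemployment rate ≈ 8.40%.

Employed = 4.54 + 145.46 + 35.55 = 185.55 million (anyone who worked, including part-time for economic reasons, counts as employed).
Unemployed = 2.21 + 14.80 = 17.01 million (jobless and actively searching, or on temporary layoff).
Labor force = 185.55 + 17.01 = 202.56 million.
Unemployment rate = 17.01 / 202.56 = 8.40%.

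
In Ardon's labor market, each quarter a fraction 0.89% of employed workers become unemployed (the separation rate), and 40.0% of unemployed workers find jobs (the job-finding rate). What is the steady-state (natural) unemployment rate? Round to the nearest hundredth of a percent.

At steady state the flows balance: s·E = f·U, so U/(E+U) = s/(s+f).
u* = 0.89 / (0.89 + 40.0) = 0.89 / 40.89 = 2.18%.

Steady-state unemployment rate ≈ 2.18%.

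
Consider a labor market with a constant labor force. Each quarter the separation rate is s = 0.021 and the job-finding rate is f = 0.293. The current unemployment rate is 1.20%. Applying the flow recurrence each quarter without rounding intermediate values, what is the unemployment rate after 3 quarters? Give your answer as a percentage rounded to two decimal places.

Unemployment rate after three quarters ≈ 4.92%.

With a fixed labor force, u_{t+1} = u_t + s·(1−u_t) − f·u_t = u_t·(1−s−f) + s.
Here 1−s−f = 0.686 and s = 0.021.
u_1 = 0.012000 × 0.686 + 0.021 = 0.029232.
u_2 = 0.029232 × 0.686 + 0.021 = 0.041053.
u_3 = 0.041053 × 0.686 + 0.021 = 0.049162.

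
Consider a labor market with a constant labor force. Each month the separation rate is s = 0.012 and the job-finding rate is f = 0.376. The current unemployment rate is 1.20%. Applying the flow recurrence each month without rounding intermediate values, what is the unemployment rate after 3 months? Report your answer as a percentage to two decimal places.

Unemployment rate after three months ≈ 2.66%.

With a fixed labor force, u_{t+1} = u_t + s·(1−u_t) − f·u_t = u_t·(1−s−f) + s.
Here 1−s−f = 0.612 and s = 0.012.
u_1 = 0.012000 × 0.612 + 0.012 = 0.019344.
u_2 = 0.019344 × 0.612 + 0.012 = 0.023839.
u_3 = 0.023839 × 0.612 + 0.012 = 0.026589.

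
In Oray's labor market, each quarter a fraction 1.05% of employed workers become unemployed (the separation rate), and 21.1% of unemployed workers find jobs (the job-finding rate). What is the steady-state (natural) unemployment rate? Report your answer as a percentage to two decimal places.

Steady-state unemployment rate ≈ 4.74%.

At steady state the flows balance: s·E = f·U, so U/(E+U) = s/(s+f).
u* = 1.05 / (1.05 + 21.1) = 1.05 / 22.15 = 4.74%.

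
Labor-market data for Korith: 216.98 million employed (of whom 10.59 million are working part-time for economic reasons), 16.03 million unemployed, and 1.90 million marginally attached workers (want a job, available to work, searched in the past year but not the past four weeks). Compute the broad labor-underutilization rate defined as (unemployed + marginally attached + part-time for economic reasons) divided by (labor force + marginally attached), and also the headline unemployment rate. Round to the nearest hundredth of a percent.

Broad underutilization rate ≈ 12.14%; headline unemployment rate ≈ 6.88%.

Labor force = 216.98 + 16.03 = 233.01 million.
Numerator = 16.03 + 1.90 + 10.59 = 28.52 million.
Denominator = 233.01 + 1.90 = 234.91 million.
Broad rate = 28.52 / 234.91 = 12.14%.
Headline unemployment rate = 16.03 / 233.01 = 6.88%.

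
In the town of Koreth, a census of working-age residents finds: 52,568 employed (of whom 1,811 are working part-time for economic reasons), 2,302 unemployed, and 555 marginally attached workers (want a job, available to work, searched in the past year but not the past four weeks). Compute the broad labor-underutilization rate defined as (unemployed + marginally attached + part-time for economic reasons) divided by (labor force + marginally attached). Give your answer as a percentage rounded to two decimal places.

Labor force = 52,568 + 2,302 = 54,870.
Numerator = 2,302 + 555 + 1,811 = 4,668.
Denominator = 54,870 + 555 = 55,425.
Broad rate = 4,668 / 55,425 = 8.42%.

Broad underutilization rate ≈ 8.42%.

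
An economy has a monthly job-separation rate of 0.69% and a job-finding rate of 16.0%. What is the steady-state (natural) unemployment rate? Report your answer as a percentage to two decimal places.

Steady-state unemployment rate ≈ 4.13%.

At steady state the flows balance: s·E = f·U, so U/(E+U) = s/(s+f).
u* = 0.69 / (0.69 + 16.0) = 0.69 / 16.69 = 4.13%.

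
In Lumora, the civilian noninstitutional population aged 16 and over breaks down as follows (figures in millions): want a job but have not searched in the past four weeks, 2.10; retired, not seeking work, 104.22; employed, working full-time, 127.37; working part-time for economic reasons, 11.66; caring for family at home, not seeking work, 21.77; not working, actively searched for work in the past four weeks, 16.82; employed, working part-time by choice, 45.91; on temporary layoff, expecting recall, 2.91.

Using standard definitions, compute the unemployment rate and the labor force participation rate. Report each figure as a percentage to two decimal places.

Unemployment rate ≈ 9.64%; labor force participation rate ≈ 61.51%.

Employed = 127.37 + 11.66 + 45.91 = 184.94 million (anyone who worked, including part-time for economic reasons, counts as employed).
Unemployed = 16.82 + 2.91 = 19.73 million (jobless and actively searching, or on temporary layoff).
Labor force = 184.94 + 19.73 = 204.67 million.
Not in labor force = 2.10 + 104.22 + 21.77 = 128.09 million (those not working and not actively searching are outside the labor force — including those who want a job but have given up searching).
Civilian working-age population = 204.67 + 128.09 = 332.76 million.
Unemployment rate = 19.73 / 204.67 = 9.64%.
Labor force participation rate = 204.67 / 332.76 = 61.51%.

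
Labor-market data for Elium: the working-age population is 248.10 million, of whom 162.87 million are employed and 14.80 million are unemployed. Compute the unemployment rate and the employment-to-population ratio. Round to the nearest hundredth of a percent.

Labor force = employed + unemployed = 162.87 + 14.80 = 177.67 million.
Unemployment rate = 14.80 / 177.67 = 8.33%.
Employment-population ratio = 162.87 / 248.10 = 65.65%.

Unemployment rate ≈ 8.33%; employment-population ratio ≈ 65.65%.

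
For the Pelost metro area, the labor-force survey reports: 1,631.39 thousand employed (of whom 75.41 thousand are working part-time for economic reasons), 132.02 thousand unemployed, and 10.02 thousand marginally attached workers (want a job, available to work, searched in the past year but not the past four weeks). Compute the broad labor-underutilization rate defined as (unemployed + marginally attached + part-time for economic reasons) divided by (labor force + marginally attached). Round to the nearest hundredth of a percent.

Broad underutilization rate ≈ 12.26%.

Labor force = 1,631.39 + 132.02 = 1,763.41 thousand.
Numerator = 132.02 + 10.02 + 75.41 = 217.45 thousand.
Denominator = 1,763.41 + 10.02 = 1,773.43 thousand.
Broad rate = 217.45 / 1,773.43 = 12.26%.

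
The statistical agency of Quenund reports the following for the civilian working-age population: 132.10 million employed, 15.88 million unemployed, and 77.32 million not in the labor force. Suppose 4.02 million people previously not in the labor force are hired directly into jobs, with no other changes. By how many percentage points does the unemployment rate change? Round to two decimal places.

The unemployment rate changes by −0.28 percentage points.

Initially, labor force = 132.10 + 15.88 = 147.98 million, so u = 15.88/147.98 = 10.73%.
After the change, employed and labor force both rise by 4.02; unemployed unchanged → E = 136.12, U = 15.88, labor force = 152.00 million.
New unemployment rate = 15.88 / 152.00 = 10.45%.
Change = 10.45% − 10.73% = −0.28 percentage points.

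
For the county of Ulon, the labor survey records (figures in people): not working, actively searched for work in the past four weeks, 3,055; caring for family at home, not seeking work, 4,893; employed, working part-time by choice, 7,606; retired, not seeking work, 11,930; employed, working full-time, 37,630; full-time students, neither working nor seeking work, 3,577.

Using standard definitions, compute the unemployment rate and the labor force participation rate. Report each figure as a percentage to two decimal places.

Unemployment rate ≈ 6.33%; labor force participation rate ≈ 70.30%.

Employed = 7,606 + 37,630 = 45,236.
Unemployed = 3,055.
Labor force = 45,236 + 3,055 = 48,291.
Not in labor force = 4,893 + 11,930 + 3,577 = 20,400 (those not working and not actively searching are outside the labor force).
Civilian working-age population = 48,291 + 20,400 = 68,691.
Unemployment rate = 3,055 / 48,291 = 6.33%.
Labor force participation rate = 48,291 / 68,691 = 70.30%.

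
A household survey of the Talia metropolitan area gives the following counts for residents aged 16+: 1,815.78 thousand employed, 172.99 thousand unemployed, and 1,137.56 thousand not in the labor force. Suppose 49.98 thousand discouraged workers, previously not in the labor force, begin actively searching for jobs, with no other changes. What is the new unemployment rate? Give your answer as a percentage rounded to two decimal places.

New unemployment rate ≈ 10.94%.

Initially, labor force = 1,815.78 + 172.99 = 1,988.77 thousand, so u = 172.99/1,988.77 = 8.70%.
After the change, unemployed and labor force both rise by 49.98 → E = 1,815.78, U = 222.97, labor force = 2,038.75 thousand.
New unemployment rate = 222.97 / 2,038.75 = 10.94%.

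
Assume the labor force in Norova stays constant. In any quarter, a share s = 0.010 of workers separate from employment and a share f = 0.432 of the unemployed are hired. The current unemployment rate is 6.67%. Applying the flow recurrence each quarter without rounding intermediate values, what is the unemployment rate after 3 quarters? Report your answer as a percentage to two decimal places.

With a fixed labor force, u_{t+1} = u_t + s·(1−u_t) − f·u_t = u_t·(1−s−f) + s.
Here 1−s−f = 0.558 and s = 0.010.
u_1 = 0.066700 × 0.558 + 0.010 = 0.047219.
u_2 = 0.047219 × 0.558 + 0.010 = 0.036348.
u_3 = 0.036348 × 0.558 + 0.010 = 0.030282.

Unemployment rate after three quarters ≈ 3.03%.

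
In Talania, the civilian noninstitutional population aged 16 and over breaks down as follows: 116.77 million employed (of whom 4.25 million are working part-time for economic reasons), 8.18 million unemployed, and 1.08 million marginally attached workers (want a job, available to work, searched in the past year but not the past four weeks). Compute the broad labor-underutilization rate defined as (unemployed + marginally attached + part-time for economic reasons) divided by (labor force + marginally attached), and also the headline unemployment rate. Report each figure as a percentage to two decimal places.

Labor force = 116.77 + 8.18 = 124.95 million.
Numerator = 8.18 + 1.08 + 4.25 = 13.51 million.
Denominator = 124.95 + 1.08 = 126.03 million.
Broad rate = 13.51 / 126.03 = 10.72%.
Headline unemployment rate = 8.18 / 124.95 = 6.55%.

Broad underutilization rate ≈ 10.72%; headline unemployment rate ≈ 6.55%.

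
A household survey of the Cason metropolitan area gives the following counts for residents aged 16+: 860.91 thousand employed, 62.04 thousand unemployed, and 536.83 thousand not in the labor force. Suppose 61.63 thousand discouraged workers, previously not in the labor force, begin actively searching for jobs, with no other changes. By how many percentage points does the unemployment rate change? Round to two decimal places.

Initially, labor force = 860.91 + 62.04 = 922.95 thousand, so u = 62.04/922.95 = 6.72%.
After the change, unemployed and labor force both rise by 61.63 → E = 860.91, U = 123.67, labor force = 984.58 thousand.
New unemployment rate = 123.67 / 984.58 = 12.56%.
Change = 12.56% − 6.72% = +5.84 percentage points.

The unemployment rate changes by +5.84 percentage points.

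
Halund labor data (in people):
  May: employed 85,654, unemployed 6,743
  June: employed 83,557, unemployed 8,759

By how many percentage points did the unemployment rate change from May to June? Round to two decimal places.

The unemployment rate changed by +2.19 percentage points.

May: labor force = 85,654 + 6,743 = 92,397; u = 6,743/92,397 = 7.30%.
June: labor force = 83,557 + 8,759 = 92,316; u = 8,759/92,316 = 9.49%.
Change = 9.49% − 7.30% = +2.19 pp.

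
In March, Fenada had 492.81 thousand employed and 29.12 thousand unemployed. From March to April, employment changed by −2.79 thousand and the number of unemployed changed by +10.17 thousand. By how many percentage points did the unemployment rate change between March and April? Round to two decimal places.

March: labor force = 492.81 + 29.12 = 521.93; u = 29.12/521.93 = 5.58%.
April: labor force = 490.02 + 39.29 = 529.31; u = 39.29/529.31 = 7.42%.
Change = 7.42% − 5.58% = +1.84 pp.

The unemployment rate changed by +1.84 percentage points.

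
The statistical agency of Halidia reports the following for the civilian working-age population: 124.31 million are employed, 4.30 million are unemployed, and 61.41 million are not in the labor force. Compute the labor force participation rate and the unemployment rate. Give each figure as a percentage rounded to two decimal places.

Labor force = employed + unemployed = 124.31 + 4.30 = 128.61 million.
Working-age population = 128.61 + 61.41 = 190.02 million.
Unemployment rate = 4.30 / 128.61 = 3.34%.
Labor force participation rate = 128.61 / 190.02 = 67.68%.

Labor force participation rate ≈ 67.68%; unemployment rate ≈ 3.34%.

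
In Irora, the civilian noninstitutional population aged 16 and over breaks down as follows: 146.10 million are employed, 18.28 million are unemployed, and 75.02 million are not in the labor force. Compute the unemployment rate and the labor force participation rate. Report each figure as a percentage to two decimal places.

Labor force = employed + unemployed = 146.10 + 18.28 = 164.38 million.
Working-age population = 164.38 + 75.02 = 239.40 million.
Unemployment rate = 18.28 / 164.38 = 11.12%.
Labor force participation rate = 164.38 / 239.40 = 68.66%.

Unemployment rate ≈ 11.12%; labor force participation rate ≈ 68.66%.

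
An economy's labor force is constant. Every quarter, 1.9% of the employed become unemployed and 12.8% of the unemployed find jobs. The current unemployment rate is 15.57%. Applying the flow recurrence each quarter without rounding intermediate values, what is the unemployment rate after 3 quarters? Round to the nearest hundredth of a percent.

Unemployment rate after three quarters ≈ 14.57%.

With a fixed labor force, u_{t+1} = u_t + s·(1−u_t) − f·u_t = u_t·(1−s−f) + s.
Here 1−s−f = 0.853 and s = 0.019.
u_1 = 0.155700 × 0.853 + 0.019 = 0.151812.
u_2 = 0.151812 × 0.853 + 0.019 = 0.148496.
u_3 = 0.148496 × 0.853 + 0.019 = 0.145667.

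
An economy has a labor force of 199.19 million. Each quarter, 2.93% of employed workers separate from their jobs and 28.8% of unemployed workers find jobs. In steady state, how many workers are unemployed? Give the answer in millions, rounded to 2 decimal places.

About 18.39 million are unemployed in steady state.

Steady-state unemployment rate u* = s/(s+f) = 2.93/(2.93+28.8) = 0.092342.
Unemployed = u* × labor force = 0.092342 × 199.19 ≈ 18.39 million.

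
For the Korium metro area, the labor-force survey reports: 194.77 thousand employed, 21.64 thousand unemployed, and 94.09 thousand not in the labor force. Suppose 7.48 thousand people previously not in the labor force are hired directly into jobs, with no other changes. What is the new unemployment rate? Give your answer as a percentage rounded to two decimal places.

New unemployment rate ≈ 9.67%.

Initially, labor force = 194.77 + 21.64 = 216.41 thousand, so u = 21.64/216.41 = 10.00%.
After the change, employed and labor force both rise by 7.48; unemployed unchanged → E = 202.25, U = 21.64, labor force = 223.89 thousand.
New unemployment rate = 21.64 / 223.89 = 9.67%.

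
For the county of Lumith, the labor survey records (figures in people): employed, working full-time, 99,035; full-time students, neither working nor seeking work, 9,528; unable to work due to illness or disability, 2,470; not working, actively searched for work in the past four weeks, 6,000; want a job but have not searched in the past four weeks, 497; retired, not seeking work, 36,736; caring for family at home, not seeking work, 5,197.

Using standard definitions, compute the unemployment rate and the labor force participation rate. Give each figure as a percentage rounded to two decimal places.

Unemployment rate ≈ 5.71%; labor force participation rate ≈ 65.87%.

Employed = 99,035.
Unemployed = 6,000.
Labor force = 99,035 + 6,000 = 105,035.
Not in labor force = 9,528 + 2,470 + 497 + 36,736 + 5,197 = 54,428 (those not working and not actively searching are outside the labor force — including those who want a job but have given up searching).
Civilian working-age population = 105,035 + 54,428 = 159,463.
Unemployment rate = 6,000 / 105,035 = 5.71%.
Labor force participation rate = 105,035 / 159,463 = 65.87%.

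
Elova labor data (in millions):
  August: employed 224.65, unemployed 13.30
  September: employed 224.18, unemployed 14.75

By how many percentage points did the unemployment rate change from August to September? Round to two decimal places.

August: labor force = 224.65 + 13.30 = 237.95; u = 13.30/237.95 = 5.59%.
September: labor force = 224.18 + 14.75 = 238.93; u = 14.75/238.93 = 6.17%.
Change = 6.17% − 5.59% = +0.58 pp.

The unemployment rate changed by +0.58 percentage points.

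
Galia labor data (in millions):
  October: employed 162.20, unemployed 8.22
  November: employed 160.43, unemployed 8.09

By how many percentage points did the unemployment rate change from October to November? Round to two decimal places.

October: labor force = 162.20 + 8.22 = 170.42; u = 8.22/170.42 = 4.82%.
November: labor force = 160.43 + 8.09 = 168.52; u = 8.09/168.52 = 4.80%.
Change = 4.80% − 4.82% = −0.02 pp.

The unemployment rate changed by −0.02 percentage points.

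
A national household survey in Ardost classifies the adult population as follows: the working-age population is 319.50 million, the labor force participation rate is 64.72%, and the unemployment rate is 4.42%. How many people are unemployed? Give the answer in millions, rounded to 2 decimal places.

About 9.14 million are unemployed.

Labor force = 0.6472 × 319.50 = 206.78 million.
Unemployed = 0.0442 × 206.78 ≈ 9.14 million.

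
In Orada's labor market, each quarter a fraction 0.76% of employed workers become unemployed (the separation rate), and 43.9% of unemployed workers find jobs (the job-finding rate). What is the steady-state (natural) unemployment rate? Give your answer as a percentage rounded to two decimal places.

Steady-state unemployment rate ≈ 1.70%.

At steady state the flows balance: s·E = f·U, so U/(E+U) = s/(s+f).
u* = 0.76 / (0.76 + 43.9) = 0.76 / 44.66 = 1.70%.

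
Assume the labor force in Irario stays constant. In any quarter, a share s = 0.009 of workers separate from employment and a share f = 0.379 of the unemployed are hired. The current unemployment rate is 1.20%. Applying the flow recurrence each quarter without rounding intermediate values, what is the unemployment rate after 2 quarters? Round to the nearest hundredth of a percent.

With a fixed labor force, u_{t+1} = u_t + s·(1−u_t) − f·u_t = u_t·(1−s−f) + s.
Here 1−s−f = 0.612 and s = 0.009.
u_1 = 0.012000 × 0.612 + 0.009 = 0.016344.
u_2 = 0.016344 × 0.612 + 0.009 = 0.019003.

Unemployment rate after two quarters ≈ 1.90%.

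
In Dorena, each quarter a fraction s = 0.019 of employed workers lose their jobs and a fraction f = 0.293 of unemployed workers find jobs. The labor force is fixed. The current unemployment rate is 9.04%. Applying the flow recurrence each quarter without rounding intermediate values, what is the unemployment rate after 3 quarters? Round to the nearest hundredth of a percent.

With a fixed labor force, u_{t+1} = u_t + s·(1−u_t) − f·u_t = u_t·(1−s−f) + s.
Here 1−s−f = 0.688 and s = 0.019.
u_1 = 0.090400 × 0.688 + 0.019 = 0.081195.
u_2 = 0.081195 × 0.688 + 0.019 = 0.074862.
u_3 = 0.074862 × 0.688 + 0.019 = 0.070505.

Unemployment rate after three quarters ≈ 7.05%.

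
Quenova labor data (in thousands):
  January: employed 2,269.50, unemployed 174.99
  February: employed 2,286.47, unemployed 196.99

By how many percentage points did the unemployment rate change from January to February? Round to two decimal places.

January: labor force = 2,269.50 + 174.99 = 2,444.49; u = 174.99/2,444.49 = 7.16%.
February: labor force = 2,286.47 + 196.99 = 2,483.46; u = 196.99/2,483.46 = 7.93%.
Change = 7.93% − 7.16% = +0.77 pp.

The unemployment rate changed by +0.77 percentage points.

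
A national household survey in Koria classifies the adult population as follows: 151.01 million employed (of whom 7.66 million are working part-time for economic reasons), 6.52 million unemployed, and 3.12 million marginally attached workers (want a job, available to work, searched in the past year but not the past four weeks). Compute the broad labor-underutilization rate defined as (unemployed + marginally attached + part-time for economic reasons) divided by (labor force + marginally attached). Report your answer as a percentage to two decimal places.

Labor force = 151.01 + 6.52 = 157.53 million.
Numerator = 6.52 + 3.12 + 7.66 = 17.30 million.
Denominator = 157.53 + 3.12 = 160.65 million.
Broad rate = 17.30 / 160.65 = 10.77%.

Broad underutilization rate ≈ 10.77%.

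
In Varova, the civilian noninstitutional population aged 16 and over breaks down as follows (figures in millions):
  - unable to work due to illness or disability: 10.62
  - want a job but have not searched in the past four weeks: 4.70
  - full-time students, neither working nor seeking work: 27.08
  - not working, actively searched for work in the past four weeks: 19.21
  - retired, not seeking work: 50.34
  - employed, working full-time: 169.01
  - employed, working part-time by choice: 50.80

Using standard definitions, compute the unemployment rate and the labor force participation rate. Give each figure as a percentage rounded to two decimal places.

Unemployment rate ≈ 8.04%; labor force participation rate ≈ 72.05%.

Employed = 169.01 + 50.80 = 219.81 million.
Unemployed = 19.21 million.
Labor force = 219.81 + 19.21 = 239.02 million.
Not in labor force = 10.62 + 4.70 + 27.08 + 50.34 = 92.74 million (those not working and not actively searching are outside the labor force — including those who want a job but have given up searching).
Civilian working-age population = 239.02 + 92.74 = 331.76 million.
Unemployment rate = 19.21 / 239.02 = 8.04%.
Labor force participation rate = 239.02 / 331.76 = 72.05%.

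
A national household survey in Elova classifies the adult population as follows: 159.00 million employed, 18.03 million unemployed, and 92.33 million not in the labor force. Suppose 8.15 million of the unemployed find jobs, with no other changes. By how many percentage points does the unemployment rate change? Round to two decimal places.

The unemployment rate changes by −4.60 percentage points.

Initially, labor force = 159.00 + 18.03 = 177.03 million, so u = 18.03/177.03 = 10.18%.
After the change, unemployed falls and employed rises by 8.15; labor force unchanged → E = 167.15, U = 9.88, labor force = 177.03 million.
New unemployment rate = 9.88 / 177.03 = 5.58%.
Change = 5.58% − 10.18% = −4.60 percentage points.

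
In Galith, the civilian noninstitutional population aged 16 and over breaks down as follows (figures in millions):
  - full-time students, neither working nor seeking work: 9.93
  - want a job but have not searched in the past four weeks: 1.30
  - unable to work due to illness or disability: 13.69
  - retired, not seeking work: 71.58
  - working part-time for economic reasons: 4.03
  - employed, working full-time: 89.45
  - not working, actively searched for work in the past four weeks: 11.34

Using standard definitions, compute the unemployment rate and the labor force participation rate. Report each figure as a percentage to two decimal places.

Employed = 4.03 + 89.45 = 93.48 million (anyone who worked, including part-time for economic reasons, counts as employed).
Unemployed = 11.34 million.
Labor force = 93.48 + 11.34 = 104.82 million.
Not in labor force = 9.93 + 1.30 + 13.69 + 71.58 = 96.50 million (those not working and not actively searching are outside the labor force — including those who want a job but have given up searching).
Civilian working-age population = 104.82 + 96.50 = 201.32 million.
Unemployment rate = 11.34 / 104.82 = 10.82%.
Labor force participation rate = 104.82 / 201.32 = 52.07%.

Unemployment rate ≈ 10.82%; labor force participation rate ≈ 52.07%.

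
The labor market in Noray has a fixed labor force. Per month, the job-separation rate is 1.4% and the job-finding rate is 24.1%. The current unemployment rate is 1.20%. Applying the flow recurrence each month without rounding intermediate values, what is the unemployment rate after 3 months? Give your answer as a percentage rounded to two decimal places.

Unemployment rate after three months ≈ 3.72%.

With a fixed labor force, u_{t+1} = u_t + s·(1−u_t) − f·u_t = u_t·(1−s−f) + s.
Here 1−s−f = 0.745 and s = 0.014.
u_1 = 0.012000 × 0.745 + 0.014 = 0.022940.
u_2 = 0.022940 × 0.745 + 0.014 = 0.031090.
u_3 = 0.031090 × 0.745 + 0.014 = 0.037162.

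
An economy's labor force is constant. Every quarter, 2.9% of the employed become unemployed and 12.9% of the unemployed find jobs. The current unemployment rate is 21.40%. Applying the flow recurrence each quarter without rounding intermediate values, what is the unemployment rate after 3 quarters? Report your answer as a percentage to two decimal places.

Unemployment rate after three quarters ≈ 20.17%.

With a fixed labor force, u_{t+1} = u_t + s·(1−u_t) − f·u_t = u_t·(1−s−f) + s.
Here 1−s−f = 0.842 and s = 0.029.
u_1 = 0.214000 × 0.842 + 0.029 = 0.209188.
u_2 = 0.209188 × 0.842 + 0.029 = 0.205136.
u_3 = 0.205136 × 0.842 + 0.029 = 0.201725.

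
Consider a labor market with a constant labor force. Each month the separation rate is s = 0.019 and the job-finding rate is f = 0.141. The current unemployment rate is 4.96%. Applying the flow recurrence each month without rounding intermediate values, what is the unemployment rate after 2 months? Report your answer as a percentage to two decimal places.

With a fixed labor force, u_{t+1} = u_t + s·(1−u_t) − f·u_t = u_t·(1−s−f) + s.
Here 1−s−f = 0.840 and s = 0.019.
u_1 = 0.049600 × 0.840 + 0.019 = 0.060664.
u_2 = 0.060664 × 0.840 + 0.019 = 0.069958.

Unemployment rate after two months ≈ 7.00%.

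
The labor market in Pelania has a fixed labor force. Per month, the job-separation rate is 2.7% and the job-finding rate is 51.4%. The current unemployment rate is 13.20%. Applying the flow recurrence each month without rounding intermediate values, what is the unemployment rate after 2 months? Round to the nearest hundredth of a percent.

Unemployment rate after two months ≈ 6.72%.

With a fixed labor force, u_{t+1} = u_t + s·(1−u_t) − f·u_t = u_t·(1−s−f) + s.
Here 1−s−f = 0.459 and s = 0.027.
u_1 = 0.132000 × 0.459 + 0.027 = 0.087588.
u_2 = 0.087588 × 0.459 + 0.027 = 0.067203.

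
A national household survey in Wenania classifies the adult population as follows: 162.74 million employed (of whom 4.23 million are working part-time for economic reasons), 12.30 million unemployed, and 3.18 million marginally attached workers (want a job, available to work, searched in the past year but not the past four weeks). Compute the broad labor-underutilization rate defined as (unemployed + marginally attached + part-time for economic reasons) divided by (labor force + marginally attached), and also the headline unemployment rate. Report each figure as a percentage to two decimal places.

Labor force = 162.74 + 12.30 = 175.04 million.
Numerator = 12.30 + 3.18 + 4.23 = 19.71 million.
Denominator = 175.04 + 3.18 = 178.22 million.
Broad rate = 19.71 / 178.22 = 11.06%.
Headline unemployment rate = 12.30 / 175.04 = 7.03%.

Broad underutilization rate ≈ 11.06%; headline unemployment rate ≈ 7.03%.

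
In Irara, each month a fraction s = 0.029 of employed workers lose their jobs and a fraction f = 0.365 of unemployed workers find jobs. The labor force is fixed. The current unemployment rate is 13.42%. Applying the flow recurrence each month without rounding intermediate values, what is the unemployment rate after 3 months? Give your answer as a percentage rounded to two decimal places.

Unemployment rate after three months ≈ 8.71%.

With a fixed labor force, u_{t+1} = u_t + s·(1−u_t) − f·u_t = u_t·(1−s−f) + s.
Here 1−s−f = 0.606 and s = 0.029.
u_1 = 0.134200 × 0.606 + 0.029 = 0.110325.
u_2 = 0.110325 × 0.606 + 0.029 = 0.095857.
u_3 = 0.095857 × 0.606 + 0.029 = 0.087089.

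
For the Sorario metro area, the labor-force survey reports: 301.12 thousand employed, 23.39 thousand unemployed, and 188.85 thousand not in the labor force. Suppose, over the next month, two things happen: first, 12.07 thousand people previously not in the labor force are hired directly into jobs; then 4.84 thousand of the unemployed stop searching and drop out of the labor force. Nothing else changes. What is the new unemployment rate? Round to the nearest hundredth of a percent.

Initially, labor force = 301.12 + 23.39 = 324.51 thousand, so u = 23.39/324.51 = 7.21%.
After the first change, employed and labor force both rise by 12.07; unemployed unchanged → E = 313.19, U = 23.39, labor force = 336.58 thousand.
After the second change, unemployed and labor force both fall by 4.84 → E = 313.19, U = 18.55, labor force = 331.74 thousand.
New unemployment rate = 18.55 / 331.74 = 5.59%.

New unemployment rate ≈ 5.59%.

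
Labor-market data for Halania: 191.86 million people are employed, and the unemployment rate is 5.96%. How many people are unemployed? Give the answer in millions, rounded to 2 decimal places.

Let U be the number unemployed. The labor force is E + U, and U/(E+U) = 0.0596.
So U = 0.0596 × 191.86 / (1 − 0.0596) = 11.4349 / 0.9404 ≈ 12.16 million.

About 12.16 million are unemployed.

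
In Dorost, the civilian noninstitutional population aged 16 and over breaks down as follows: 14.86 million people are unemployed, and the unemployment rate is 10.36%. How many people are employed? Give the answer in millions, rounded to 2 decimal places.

Labor force = U / u = 14.86 / 0.1036 ≈ 143.44 million.
Employed = labor force − unemployed = 143.44 − 14.86 = 128.58 million.

About 128.58 million are employed.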